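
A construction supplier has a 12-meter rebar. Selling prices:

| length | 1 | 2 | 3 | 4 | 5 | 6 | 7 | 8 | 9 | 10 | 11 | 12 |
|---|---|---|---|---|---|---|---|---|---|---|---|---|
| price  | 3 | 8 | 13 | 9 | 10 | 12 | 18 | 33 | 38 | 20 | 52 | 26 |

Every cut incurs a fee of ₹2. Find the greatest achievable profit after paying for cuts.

53

Let r[k] be the best obtainable value from length k. For each k, try every first piece i and keep the best of price[i] + r[k−i] minus the 2 cut fee when i<k.
r[1] = 3
r[2] = max(3+3-2, 8+0) = 8
r[3] = max(3+8-2, 8+3-2, 13+0) = 13
r[4] = max(3+13-2, 8+8-2, 13+3-2, 9+0) = 14
r[5] = max(3+14-2, 8+13-2, 13+8-2, 9+3-2, 10+0) = 19
r[6] = max(3+19-2, 8+14-2, 13+13-2, 9+8-2, 10+3-2, 12+0) = 24
r[7] = max(3+24-2, 8+19-2, 13+14-2, …, 12+3-2, 18+0) = 25
r[8] = max(3+25-2, 8+24-2, 13+19-2, …, 18+3-2, 33+0) = 33
r[9] = max(3+33-2, 8+25-2, 13+24-2, …, 33+3-2, 38+0) = 38
r[10] = max(3+38-2, 8+33-2, 13+25-2, …, 38+3-2, 20+0) = 39
r[11] = max(3+39-2, 8+38-2, 13+33-2, …, 20+3-2, 52+0) = 52
r[12] = max(3+52-2, 8+39-2, 13+38-2, …, 52+3-2, 26+0) = 53
One optimal plan: pieces 11 + 1 (1 cut) → ₹55 − ₹2 = ₹53.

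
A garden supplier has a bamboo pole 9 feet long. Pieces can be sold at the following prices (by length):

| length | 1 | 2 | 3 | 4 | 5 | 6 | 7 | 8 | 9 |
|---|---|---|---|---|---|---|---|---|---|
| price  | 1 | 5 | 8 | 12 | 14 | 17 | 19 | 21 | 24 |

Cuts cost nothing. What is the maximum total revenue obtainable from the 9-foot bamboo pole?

26

Let R[k] be the best obtainable value from length k. For each k, try every first piece i and keep the best of price[i] + R[k−i].
R[1] = 1
R[2] = max(1+1, 5+0) = 5
R[3] = max(1+5, 5+1, 8+0) = 8
R[4] = max(1+8, 5+5, 8+1, 12+0) = 12
R[5] = max(1+12, 5+8, 8+5, 12+1, 14+0) = 14
R[6] = max(1+14, 5+12, 8+8, 12+5, 14+1, 17+0) = 17
R[7] = max(1+17, 5+14, 8+12, …, 17+1, 19+0) = 20
R[8] = max(1+20, 5+17, 8+14, …, 19+1, 21+0) = 24
R[9] = max(1+24, 5+20, 8+17, …, 21+1, 24+0) = 26
One optimal cutting: 5 + 4 → $14 + $12 = $26.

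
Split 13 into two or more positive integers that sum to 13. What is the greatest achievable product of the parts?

Let g[k] be the best product for length k (with at least one cut). For each first piece i, the rest contributes max(k−i, g[k−i]).
g[2] = 1·max(1,0) = 1·1 = 1
g[3] = 1·max(2,1) = 1·2 = 2
g[4] = 2·max(2,1) = 2·2 = 4
g[5] = 2·max(3,2) = 2·3 = 6
g[6] = 3·max(3,2) = 3·3 = 9
g[7] = 2·max(5,6) = 2·6 = 12
g[8] = 2·max(6,9) = 2·9 = 18
g[9] = 3·max(6,9) = 3·9 = 27
g[10] = 2·max(8,18) = 2·18 = 36
g[11] = 2·max(9,27) = 2·27 = 54
g[12] = 3·max(9,27) = 3·27 = 81
g[13] = 2·max(11,54) = 2·54 = 108
One optimal split: 3 + 3 + 3 + 2 + 2; product 3·3·3·2·2 = 108.

108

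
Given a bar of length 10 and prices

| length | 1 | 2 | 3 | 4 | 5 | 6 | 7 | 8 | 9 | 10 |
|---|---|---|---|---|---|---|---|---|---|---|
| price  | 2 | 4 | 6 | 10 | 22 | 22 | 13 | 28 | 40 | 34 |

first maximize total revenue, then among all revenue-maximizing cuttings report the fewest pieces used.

2

Let r[k] be the best obtainable value from length k. For each k, try every first piece i and keep the best of price[i] + r[k−i].
r[1] = 2
r[2] = max(2+2, 4+0) = 4
r[3] = max(2+4, 4+2, 6+0) = 6
r[4] = max(2+6, 4+4, 6+2, 10+0) = 10
r[5] = max(2+10, 4+6, 6+4, 10+2, 22+0) = 22
r[6] = max(2+22, 4+10, 6+6, 10+4, 22+2, 22+0) = 24
r[7] = max(2+24, 4+22, 6+10, …, 22+2, 13+0) = 26
r[8] = max(2+26, 4+24, 6+22, …, 13+2, 28+0) = 28
r[9] = max(2+28, 4+26, 6+24, …, 28+2, 40+0) = 40
r[10] = max(2+40, 4+28, 6+26, …, 40+2, 34+0) = 44
Maximum revenue is €44.
Now minimize piece count subject to staying optimal: for each k, pieces[k] = 1 + min over i with p[i]+r[k−i]=r[k] of pieces[k−i].
pieces[7] = 2
pieces[8] = 1
pieces[9] = 1
pieces[10] = 2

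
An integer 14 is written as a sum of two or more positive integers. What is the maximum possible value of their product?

162

Fill m[k] for k=2..14: at each k try every first piece i and multiply by the better of (k−i) uncut or m[k−i].
m[2] = 1×max(1,0) = 1×1 = 1
m[3] = 1×max(2,1) = 1×2 = 2
m[4] = 2×max(2,1) = 2×2 = 4
m[5] = 2×max(3,2) = 2×3 = 6
m[6] = 3×max(3,2) = 3×3 = 9
m[7] = 2×max(5,6) = 2×6 = 12
m[8] = 2×max(6,9) = 2×9 = 18
m[9] = 3×max(6,9) = 3×9 = 27
m[10] = 2×max(8,18) = 2×18 = 36
m[11] = 2×max(9,27) = 2×27 = 54
m[12] = 3×max(9,27) = 3×27 = 81
m[13] = 2×max(11,54) = 2×54 = 108
m[14] = 2×max(12,81) = 2×81 = 162
One optimal split: 3 + 3 + 3 + 3 + 2; product 3×3×3×3×2 = 162.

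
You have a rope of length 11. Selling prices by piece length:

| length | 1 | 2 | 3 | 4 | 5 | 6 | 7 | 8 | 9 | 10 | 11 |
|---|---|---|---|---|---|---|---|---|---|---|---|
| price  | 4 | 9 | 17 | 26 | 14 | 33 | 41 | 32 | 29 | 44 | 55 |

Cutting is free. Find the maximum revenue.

Let R[k] be the best obtainable value from length k. For each k, try every first piece i and keep the best of price[i] + R[k−i].
R[1] = 4
R[2] = 9
R[3] = 17
R[4] = 26
R[5] = 30  (first piece 1, then R[4]=26)
R[6] = 35  (first piece 2, then R[4]=26)
R[7] = 43  (first piece 3, then R[4]=26)
R[8] = 52  (first piece 4, then R[4]=26)
R[9] = 56  (first piece 1, then R[8]=52)
R[10] = 61  (first piece 2, then R[8]=52)
R[11] = 69  (first piece 3, then R[8]=52)
One optimal cutting: 4 + 4 + 3 → 26 + 26 + 17 = 69.

69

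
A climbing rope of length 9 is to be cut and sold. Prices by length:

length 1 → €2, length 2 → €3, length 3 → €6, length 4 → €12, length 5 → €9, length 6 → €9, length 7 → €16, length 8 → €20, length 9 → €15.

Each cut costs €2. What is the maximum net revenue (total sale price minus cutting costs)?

22

Build net[k] bottom-up: net[k] = max over allowed piece i of (p[i] + net[k−i]) − 2 per cut.
net[1] = 2
net[2] = 3
net[3] = 6
net[4] = 12
net[5] = 12  (first piece 1, then net[4]=12)
net[6] = 13  (first piece 2, then net[4]=12)
net[7] = 16  (first piece 3, then net[4]=12)
net[8] = 22  (first piece 4, then net[4]=12)
net[9] = 22  (first piece 1, then net[8]=22)
One optimal plan: pieces 4 + 4 + 1 (2 cuts) → €26 − €4 = €22.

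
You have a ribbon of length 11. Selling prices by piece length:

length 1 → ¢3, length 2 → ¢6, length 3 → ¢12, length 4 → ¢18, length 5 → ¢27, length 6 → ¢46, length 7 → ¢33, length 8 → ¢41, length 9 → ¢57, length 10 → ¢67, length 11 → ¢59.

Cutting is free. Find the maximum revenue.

73

Consider every possible first cut. r[k] is the best of p[i]+r[k−i] over all sellable i≤k.
r[1] = 3
r[2] = max(3+3, 6+0) = 6
r[3] = max(3+6, 6+3, 12+0) = 12
r[4] = max(3+12, 6+6, 12+3, 18+0) = 18
r[5] = max(3+18, 6+12, 12+6, 18+3, 27+0) = 27
r[6] = max(3+27, 6+18, 12+12, 18+6, 27+3, 46+0) = 46
r[7] = max(3+46, 6+27, 12+18, …, 46+3, 33+0) = 49
r[8] = max(3+49, 6+46, 12+27, …, 33+3, 41+0) = 52
r[9] = max(3+52, 6+49, 12+46, …, 41+3, 57+0) = 58
r[10] = max(3+58, 6+52, 12+49, …, 57+3, 67+0) = 67
r[11] = max(3+67, 6+58, 12+52, …, 67+3, 59+0) = 73
One optimal cutting: 6 + 5 → ¢46 + ¢27 = ¢73.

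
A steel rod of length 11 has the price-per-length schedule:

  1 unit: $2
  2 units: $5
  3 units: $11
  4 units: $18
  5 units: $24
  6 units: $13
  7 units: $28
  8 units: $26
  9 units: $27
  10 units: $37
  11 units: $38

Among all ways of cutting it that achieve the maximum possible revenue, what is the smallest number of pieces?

Build r[k] bottom-up: r[k] = max over allowed piece i of (p[i] + r[k−i]).
r[1] = 2
r[2] = 5
r[3] = 11
r[4] = 18
r[5] = 24
r[6] = 26  (first piece 1, then r[5]=24)
r[7] = 29  (first piece 2, then r[5]=24)
r[8] = 36  (first piece 4, then r[4]=18)
r[9] = 42  (first piece 4, then r[5]=24)
r[10] = 48  (first piece 5, then r[5]=24)
r[11] = 50  (first piece 1, then r[10]=48)
Maximum revenue is $50.
Now minimize piece count subject to staying optimal: for each k, pieces[k] = 1 + min over i with p[i]+r[k−i]=r[k] of pieces[k−i].
pieces[8] = 2
pieces[9] = 2
pieces[10] = 2
pieces[11] = 3

3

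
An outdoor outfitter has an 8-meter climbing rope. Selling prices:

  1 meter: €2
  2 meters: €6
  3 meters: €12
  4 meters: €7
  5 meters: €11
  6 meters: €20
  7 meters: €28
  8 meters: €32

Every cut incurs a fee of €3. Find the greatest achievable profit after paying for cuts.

Build r[k] bottom-up: r[k] = max over allowed piece i of (p[i] + r[k−i]) − 3 per cut.
r[1] = 2
r[2] = max(2+2-3, 6+0) = 6
r[3] = max(2+6-3, 6+2-3, 12+0) = 12
r[4] = max(2+12-3, 6+6-3, 12+2-3, 7+0) = 11
r[5] = max(2+11-3, 6+12-3, 12+6-3, 7+2-3, 11+0) = 15
r[6] = max(2+15-3, 6+11-3, 12+12-3, 7+6-3, 11+2-3, 20+0) = 21
r[7] = max(2+21-3, 6+15-3, 12+11-3, …, 20+2-3, 28+0) = 28
r[8] = max(2+28-3, 6+21-3, 12+15-3, …, 28+2-3, 32+0) = 32
Best is to make no cuts and sell whole for €32.

32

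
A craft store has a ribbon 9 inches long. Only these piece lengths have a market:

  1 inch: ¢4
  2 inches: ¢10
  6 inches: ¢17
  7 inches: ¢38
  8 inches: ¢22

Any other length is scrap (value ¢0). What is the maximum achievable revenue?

48

Let f[k] be the best obtainable value from length k. For each k, try every first piece i and keep the best of price[i] + f[k−i].
f[1] = 4
f[2] = 10
f[3] = 14  (first piece 1, then f[2]=10)
f[4] = 20  (first piece 2, then f[2]=10)
f[5] = 24  (first piece 1, then f[4]=20)
f[6] = 30  (first piece 2, then f[4]=20)
f[7] = 38
f[8] = 42  (first piece 1, then f[7]=38)
f[9] = 48  (first piece 2, then f[7]=38)
One optimal cutting: 7 + 2 → ¢48.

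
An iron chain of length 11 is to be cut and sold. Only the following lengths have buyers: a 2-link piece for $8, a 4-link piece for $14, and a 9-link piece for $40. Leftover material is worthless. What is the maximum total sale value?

Let best[k] be the best obtainable value from length k. For each k, try every first piece i and keep the best of price[i] + best[k−i].
best[1] = 0
best[2] = 8
best[3] = 8
best[4] = 16  (first piece 2, then best[2]=8)
best[5] = 16
best[6] = 24  (first piece 2, then best[4]=16)
best[7] = 24
best[8] = 32  (first piece 2, then best[6]=24)
best[9] = 40
best[10] = 40
best[11] = 48  (first piece 2, then best[9]=40)
One optimal cutting: 9 + 2 → $48.

48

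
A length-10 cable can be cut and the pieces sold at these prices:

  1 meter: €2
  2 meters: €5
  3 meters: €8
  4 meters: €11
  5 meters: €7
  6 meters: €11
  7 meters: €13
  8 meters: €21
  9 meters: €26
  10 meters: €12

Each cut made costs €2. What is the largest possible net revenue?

26

Consider every possible first cut. net[k] is the best of p[i]+net[k−i] over all sellable i≤k, charging 2 whenever i<k.
net[1] = 2
net[2] = 5
net[3] = 8
net[4] = 11
net[5] = 11  (first piece 1, then net[4]=11)
net[6] = 14  (first piece 2, then net[4]=11)
net[7] = 17  (first piece 3, then net[4]=11)
net[8] = 21
net[9] = 26
net[10] = 26  (first piece 1, then net[9]=26)
One optimal plan: pieces 9 + 1 (1 cut) → €28 − €2 = €26.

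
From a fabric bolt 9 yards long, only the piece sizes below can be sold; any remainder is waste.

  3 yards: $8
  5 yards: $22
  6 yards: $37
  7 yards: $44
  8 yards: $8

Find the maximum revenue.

Let r[k] be the best obtainable value from length k. For each k, try every first piece i and keep the best of price[i] + r[k−i].
r[1] = 0
r[2] = 0
r[3] = 8
r[4] = 8
r[5] = max(8+0, 22+0) = 22
r[6] = max(8+8, 22+0, 37+0) = 37
r[7] = max(8+8, 22+0, 37+0, 44+0) = 44
r[8] = max(8+22, 22+8, 37+0, 44+0, 8+0) = 44
r[9] = max(8+37, 22+8, 37+8, 44+0, 8+0) = 45
One optimal cutting: 6 + 3 → $45.

45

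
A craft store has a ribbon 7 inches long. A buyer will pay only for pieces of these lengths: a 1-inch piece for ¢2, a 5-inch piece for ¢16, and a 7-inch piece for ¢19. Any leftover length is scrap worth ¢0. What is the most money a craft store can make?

Build r[k] bottom-up: r[k] = max over allowed piece i of (p[i] + r[k−i]).
r[1] = 2
r[2] = 4  (first piece 1, then r[1]=2)
r[3] = 6  (first piece 1, then r[2]=4)
r[4] = 8  (first piece 1, then r[3]=6)
r[5] = max(2+8, 16+0) = 16
r[6] = max(2+16, 16+2) = 18
r[7] = max(2+18, 16+4, 19+0) = 20
One optimal cutting: 5 + 1 + 1 → ¢20.

20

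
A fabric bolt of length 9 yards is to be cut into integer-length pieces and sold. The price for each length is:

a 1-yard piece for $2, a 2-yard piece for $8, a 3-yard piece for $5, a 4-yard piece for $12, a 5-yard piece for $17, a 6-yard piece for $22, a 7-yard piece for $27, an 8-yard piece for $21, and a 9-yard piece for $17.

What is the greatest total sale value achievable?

Consider every possible first cut. v[k] is the best of p[i]+v[k−i] over all sellable i≤k.
v[1] = 2
v[2] = 8
v[3] = 10  (first piece 1, then v[2]=8)
v[4] = 16  (first piece 2, then v[2]=8)
v[5] = 18  (first piece 1, then v[4]=16)
v[6] = 24  (first piece 2, then v[4]=16)
v[7] = 27
v[8] = 32  (first piece 2, then v[6]=24)
v[9] = 35  (first piece 2, then v[7]=27)
One optimal cutting: 7 + 2 → $27 + $8 = $35.

35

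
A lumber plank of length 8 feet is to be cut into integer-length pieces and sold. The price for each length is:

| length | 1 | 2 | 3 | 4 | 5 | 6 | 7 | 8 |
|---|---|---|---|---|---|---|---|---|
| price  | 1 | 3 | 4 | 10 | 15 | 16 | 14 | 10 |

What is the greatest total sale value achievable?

Consider every possible first cut. r[k] is the best of p[i]+r[k−i] over all sellable i≤k.
r[1] = 1
r[2] = max(1+1, 3+0) = 3
r[3] = max(1+3, 3+1, 4+0) = 4
r[4] = max(1+4, 3+3, 4+1, 10+0) = 10
r[5] = max(1+10, 3+4, 4+3, 10+1, 15+0) = 15
r[6] = max(1+15, 3+10, 4+4, 10+3, 15+1, 16+0) = 16
r[7] = max(1+16, 3+15, 4+10, …, 16+1, 14+0) = 18
r[8] = max(1+18, 3+16, 4+15, …, 14+1, 10+0) = 20
One optimal cutting: 4 + 4 → $10 + $10 = $20.

20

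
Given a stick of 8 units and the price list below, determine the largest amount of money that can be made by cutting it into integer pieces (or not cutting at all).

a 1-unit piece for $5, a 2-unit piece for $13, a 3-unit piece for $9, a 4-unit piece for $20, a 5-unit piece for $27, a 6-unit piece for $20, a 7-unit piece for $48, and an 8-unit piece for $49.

53

Consider every possible first cut. R[k] is the best of p[i]+R[k−i] over all sellable i≤k.
R[1] = 5
R[2] = max(5+5, 13+0) = 13
R[3] = max(5+13, 13+5, 9+0) = 18
R[4] = max(5+18, 13+13, 9+5, 20+0) = 26
R[5] = max(5+26, 13+18, 9+13, 20+5, 27+0) = 31
R[6] = max(5+31, 13+26, 9+18, 20+13, 27+5, 20+0) = 39
R[7] = max(5+39, 13+31, 9+26, …, 20+5, 48+0) = 48
R[8] = max(5+48, 13+39, 9+31, …, 48+5, 49+0) = 53
One optimal cutting: 7 + 1 → $48 + $5 = $53.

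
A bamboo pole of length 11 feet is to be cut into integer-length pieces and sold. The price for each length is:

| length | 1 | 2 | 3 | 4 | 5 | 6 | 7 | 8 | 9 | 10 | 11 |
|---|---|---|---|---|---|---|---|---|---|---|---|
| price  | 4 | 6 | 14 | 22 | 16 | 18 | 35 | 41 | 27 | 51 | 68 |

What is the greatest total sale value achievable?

Consider every possible first cut. v[k] is the best of p[i]+v[k−i] over all sellable i≤k.
v[1] = 4
v[2] = max(4+4, 6+0) = 8
v[3] = max(4+8, 6+4, 14+0) = 14
v[4] = max(4+14, 6+8, 14+4, 22+0) = 22
v[5] = max(4+22, 6+14, 14+8, 22+4, 16+0) = 26
v[6] = max(4+26, 6+22, 14+14, 22+8, 16+4, 18+0) = 30
v[7] = max(4+30, 6+26, 14+22, …, 18+4, 35+0) = 36
v[8] = max(4+36, 6+30, 14+26, …, 35+4, 41+0) = 44
v[9] = max(4+44, 6+36, 14+30, …, 41+4, 27+0) = 48
v[10] = max(4+48, 6+44, 14+36, …, 27+4, 51+0) = 52
v[11] = max(4+52, 6+48, 14+44, …, 51+4, 68+0) = 68
Best is to sell the whole 11-foot piece uncut for $68.

68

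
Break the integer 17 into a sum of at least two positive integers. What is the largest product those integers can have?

Define g[k] = max over 1≤i<k of i · max(k−i, g[k−i]); the inner max lets the remainder stay uncut if that's better.
g[2] = 1·max(1,0) = 1·1 = 1
g[3] = max(1·2, 2·1) = 2
g[4] = max(1·3, 2·2, 3·1) = 4
g[5] = max(1·4, 2·3, 3·2, 4·1) = 6
g[6] = max(1·6, 2·4, 3·3, 4·2, 5·1) = 9
g[7] = max(1·9, 2·6, 3·4, 4·3, 5·2, 6·1) = 12
g[8] = max(1·12, 2·9, 3·6, …, 6·2, 7·1) = 18
g[9] = max(1·18, 2·12, 3·9, …, 7·2, 8·1) = 27
g[10] = max(1·27, 2·18, 3·12, …, 8·2, 9·1) = 36
g[11] = max(1·36, 2·27, 3·18, …, 9·2, 10·1) = 54
g[12] = max(1·54, 2·36, 3·27, …, 10·2, 11·1) = 81
g[13] = max(1·81, 2·54, 3·36, …, 11·2, 12·1) = 108
g[14] = max(1·108, 2·81, 3·54, …, 12·2, 13·1) = 162
g[15] = max(1·162, 2·108, 3·81, …, 13·2, 14·1) = 243
g[16] = max(1·243, 2·162, 3·108, …, 14·2, 15·1) = 324
g[17] = max(1·324, 2·243, 3·162, …, 15·2, 16·1) = 486
One optimal split: 3 + 3 + 3 + 3 + 3 + 2; product 3·3·3·3·3·2 = 486.

486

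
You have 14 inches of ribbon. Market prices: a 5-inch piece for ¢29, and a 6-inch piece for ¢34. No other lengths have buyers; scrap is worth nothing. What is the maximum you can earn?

68

Build best[k] bottom-up: best[k] = max over allowed piece i of (p[i] + best[k−i]).
best[1] = 0
best[2] = 0
best[3] = 0
best[4] = 0
best[5] = 29
best[6] = max(29+0, 34+0) = 34
best[7] = max(29+0, 34+0) = 34
best[8] = max(29+0, 34+0) = 34
best[9] = max(29+0, 34+0) = 34
best[10] = max(29+29, 34+0) = 58
best[11] = max(29+34, 34+29) = 63
best[12] = max(29+34, 34+34) = 68
best[13] = max(29+34, 34+34) = 68
best[14] = max(29+34, 34+34) = 68
One optimal cutting: pieces 6 + 6 with 2 inches of scrap → ¢68.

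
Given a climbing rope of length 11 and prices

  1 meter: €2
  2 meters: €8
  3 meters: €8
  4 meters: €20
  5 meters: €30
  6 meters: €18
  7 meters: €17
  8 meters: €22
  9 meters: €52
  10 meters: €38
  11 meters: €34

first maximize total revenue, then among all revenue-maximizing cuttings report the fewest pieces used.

3

Consider every possible first cut. r[k] is the best of p[i]+r[k−i] over all sellable i≤k.
r[1] = 2
r[2] = max(2+2, 8+0) = 8
r[3] = max(2+8, 8+2, 8+0) = 10
r[4] = max(2+10, 8+8, 8+2, 20+0) = 20
r[5] = max(2+20, 8+10, 8+8, 20+2, 30+0) = 30
r[6] = max(2+30, 8+20, 8+10, 20+8, 30+2, 18+0) = 32
r[7] = max(2+32, 8+30, 8+20, …, 18+2, 17+0) = 38
r[8] = max(2+38, 8+32, 8+30, …, 17+2, 22+0) = 40
r[9] = max(2+40, 8+38, 8+32, …, 22+2, 52+0) = 52
r[10] = max(2+52, 8+40, 8+38, …, 52+2, 38+0) = 60
r[11] = max(2+60, 8+52, 8+40, …, 38+2, 34+0) = 62
Maximum revenue is €62.
Now minimize piece count subject to staying optimal: for each k, pieces[k] = 1 + min over i with p[i]+r[k−i]=r[k] of pieces[k−i].
pieces[8] = 2
pieces[9] = 1
pieces[10] = 2
pieces[11] = 3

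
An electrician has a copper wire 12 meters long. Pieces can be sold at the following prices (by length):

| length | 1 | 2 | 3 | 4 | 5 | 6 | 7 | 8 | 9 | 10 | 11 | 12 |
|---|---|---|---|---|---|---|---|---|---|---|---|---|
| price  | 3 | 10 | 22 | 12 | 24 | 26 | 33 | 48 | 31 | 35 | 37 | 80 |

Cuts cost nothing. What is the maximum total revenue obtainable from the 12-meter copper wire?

88

Consider every possible first cut. best[k] is the best of p[i]+best[k−i] over all sellable i≤k.
best[1] = 3
best[2] = 10
best[3] = 22
best[4] = 25  (first piece 1, then best[3]=22)
best[5] = 32  (first piece 2, then best[3]=22)
best[6] = 44  (first piece 3, then best[3]=22)
best[7] = 47  (first piece 1, then best[6]=44)
best[8] = 54  (first piece 2, then best[6]=44)
best[9] = 66  (first piece 3, then best[6]=44)
best[10] = 69  (first piece 1, then best[9]=66)
best[11] = 76  (first piece 2, then best[9]=66)
best[12] = 88  (first piece 3, then best[9]=66)
One optimal cutting: 3 + 3 + 3 + 3 → €22 + €22 + €22 + €22 = €88.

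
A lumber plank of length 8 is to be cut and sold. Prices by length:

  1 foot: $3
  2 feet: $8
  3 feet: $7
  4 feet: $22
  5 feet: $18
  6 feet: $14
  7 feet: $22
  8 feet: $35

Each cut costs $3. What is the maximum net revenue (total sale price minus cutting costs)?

41

Let net[k] be the best obtainable value from length k. For each k, try every first piece i and keep the best of price[i] + net[k−i] minus the 3 cut fee when i<k.
net[1] = 3
net[2] = 8
net[3] = 8  (first piece 1, then net[2]=8)
net[4] = 22
net[5] = 22  (first piece 1, then net[4]=22)
net[6] = 27  (first piece 2, then net[4]=22)
net[7] = 27  (first piece 1, then net[6]=27)
net[8] = 41  (first piece 4, then net[4]=22)
One optimal plan: pieces 4 + 4 (1 cut) → $44 − $3 = $41.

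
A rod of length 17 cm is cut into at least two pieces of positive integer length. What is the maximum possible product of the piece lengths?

486

Let P[k] be the best product for length k (with at least one cut). For each first piece i, the rest contributes max(k−i, P[k−i]).
Small cases: P[2]=1, P[3]=2, P[4]=4, P[5]=6, P[6]=9, P[7]=12, P[8]=18, P[9]=27.
P[10] = 2*max(8,18) = 2*18 = 36
P[11] = 2*max(9,27) = 2*27 = 54
P[12] = 3*max(9,27) = 3*27 = 81
P[13] = 2*max(11,54) = 2*54 = 108
P[14] = 2*max(12,81) = 2*81 = 162
P[15] = 3*max(12,81) = 3*81 = 243
P[16] = 2*max(14,162) = 2*162 = 324
P[17] = 2*max(15,243) = 2*243 = 486
One optimal split: 3 + 3 + 3 + 3 + 3 + 2; product 3*3*3*3*3*2 = 486.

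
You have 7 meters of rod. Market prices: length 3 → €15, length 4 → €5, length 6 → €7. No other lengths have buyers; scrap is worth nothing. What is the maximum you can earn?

Let best[k] be the best obtainable value from length k. For each k, try every first piece i and keep the best of price[i] + best[k−i].
best[1] = 0
best[2] = 0
best[3] = 15
best[4] = max(15+0, 5+0) = 15
best[5] = max(15+0, 5+0) = 15
best[6] = max(15+15, 5+0, 7+0) = 30
best[7] = max(15+15, 5+15, 7+0) = 30
One optimal cutting: pieces 3 + 3 with 1 meter of scrap → €30.

30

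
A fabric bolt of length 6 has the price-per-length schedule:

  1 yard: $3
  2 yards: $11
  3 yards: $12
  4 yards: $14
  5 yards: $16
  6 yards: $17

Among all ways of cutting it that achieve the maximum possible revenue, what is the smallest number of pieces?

Let r[k] be the best obtainable value from length k. For each k, try every first piece i and keep the best of price[i] + r[k−i].
r[1] = 3
r[2] = max(3+3, 11+0) = 11
r[3] = max(3+11, 11+3, 12+0) = 14
r[4] = max(3+14, 11+11, 12+3, 14+0) = 22
r[5] = max(3+22, 11+14, 12+11, 14+3, 16+0) = 25
r[6] = max(3+25, 11+22, 12+14, 14+11, 16+3, 17+0) = 33
Maximum revenue is $33.
Now minimize piece count subject to staying optimal: for each k, pieces[k] = 1 + min over i with p[i]+r[k−i]=r[k] of pieces[k−i].
pieces[3] = 2
pieces[4] = 2
pieces[5] = 3
pieces[6] = 3

3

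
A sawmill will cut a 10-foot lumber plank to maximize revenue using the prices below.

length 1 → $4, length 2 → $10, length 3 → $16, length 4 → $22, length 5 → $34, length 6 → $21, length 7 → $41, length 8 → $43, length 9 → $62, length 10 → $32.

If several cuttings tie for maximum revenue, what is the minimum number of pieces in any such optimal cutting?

Consider every possible first cut. r[k] is the best of p[i]+r[k−i] over all sellable i≤k.
r[1] = 4
r[2] = max(4+4, 10+0) = 10
r[3] = max(4+10, 10+4, 16+0) = 16
r[4] = max(4+16, 10+10, 16+4, 22+0) = 22
r[5] = max(4+22, 10+16, 16+10, 22+4, 34+0) = 34
r[6] = max(4+34, 10+22, 16+16, 22+10, 34+4, 21+0) = 38
r[7] = max(4+38, 10+34, 16+22, …, 21+4, 41+0) = 44
r[8] = max(4+44, 10+38, 16+34, …, 41+4, 43+0) = 50
r[9] = max(4+50, 10+44, 16+38, …, 43+4, 62+0) = 62
r[10] = max(4+62, 10+50, 16+44, …, 62+4, 32+0) = 68
Maximum revenue is $68.
Now minimize piece count subject to staying optimal: for each k, pieces[k] = 1 + min over i with p[i]+r[k−i]=r[k] of pieces[k−i].
pieces[7] = 2
pieces[8] = 2
pieces[9] = 1
pieces[10] = 2

2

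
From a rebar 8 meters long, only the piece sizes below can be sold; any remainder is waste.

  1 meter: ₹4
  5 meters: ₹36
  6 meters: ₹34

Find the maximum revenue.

Let r[k] be the best obtainable value from length k. For each k, try every first piece i and keep the best of price[i] + r[k−i].
r[1] = 4
r[2] = 8  (first piece 1, then r[1]=4)
r[3] = 12  (first piece 1, then r[2]=8)
r[4] = 16  (first piece 1, then r[3]=12)
r[5] = max(4+16, 36+0) = 36
r[6] = max(4+36, 36+4, 34+0) = 40
r[7] = max(4+40, 36+8, 34+4) = 44
r[8] = max(4+44, 36+12, 34+8) = 48
One optimal cutting: 5 + 1 + 1 + 1 → ₹48.

48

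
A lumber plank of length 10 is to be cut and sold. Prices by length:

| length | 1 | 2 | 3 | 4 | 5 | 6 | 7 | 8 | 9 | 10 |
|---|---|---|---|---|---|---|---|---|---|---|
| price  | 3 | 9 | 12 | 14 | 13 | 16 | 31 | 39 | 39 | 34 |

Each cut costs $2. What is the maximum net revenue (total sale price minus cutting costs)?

Build net[k] bottom-up: net[k] = max over allowed piece i of (p[i] + net[k−i]) − 2 per cut.
net[1] = 3
net[2] = max(3+3-2, 9+0) = 9
net[3] = max(3+9-2, 9+3-2, 12+0) = 12
net[4] = max(3+12-2, 9+9-2, 12+3-2, 14+0) = 16
net[5] = max(3+16-2, 9+12-2, 12+9-2, 14+3-2, 13+0) = 19
net[6] = max(3+19-2, 9+16-2, 12+12-2, 14+9-2, 13+3-2, 16+0) = 23
net[7] = max(3+23-2, 9+19-2, 12+16-2, …, 16+3-2, 31+0) = 31
net[8] = max(3+31-2, 9+23-2, 12+19-2, …, 31+3-2, 39+0) = 39
net[9] = max(3+39-2, 9+31-2, 12+23-2, …, 39+3-2, 39+0) = 40
net[10] = max(3+40-2, 9+39-2, 12+31-2, …, 39+3-2, 34+0) = 46
One optimal plan: pieces 8 + 2 (1 cut) → $48 − $2 = $46.

46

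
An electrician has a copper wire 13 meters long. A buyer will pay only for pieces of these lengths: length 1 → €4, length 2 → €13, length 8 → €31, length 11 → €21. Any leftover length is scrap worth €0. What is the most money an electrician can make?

Let f[k] be the best obtainable value from length k. For each k, try every first piece i and keep the best of price[i] + f[k−i].
f[1] = 4
f[2] = 13
f[3] = 17  (first piece 1, then f[2]=13)
f[4] = 26  (first piece 2, then f[2]=13)
f[5] = 30  (first piece 1, then f[4]=26)
f[6] = 39  (first piece 2, then f[4]=26)
f[7] = 43  (first piece 1, then f[6]=39)
f[8] = 52  (first piece 2, then f[6]=39)
f[9] = 56  (first piece 1, then f[8]=52)
f[10] = 65  (first piece 2, then f[8]=52)
f[11] = 69  (first piece 1, then f[10]=65)
f[12] = 78  (first piece 2, then f[10]=65)
f[13] = 82  (first piece 1, then f[12]=78)
One optimal cutting: 2 + 2 + 2 + 2 + 2 + 2 + 1 → €82.

82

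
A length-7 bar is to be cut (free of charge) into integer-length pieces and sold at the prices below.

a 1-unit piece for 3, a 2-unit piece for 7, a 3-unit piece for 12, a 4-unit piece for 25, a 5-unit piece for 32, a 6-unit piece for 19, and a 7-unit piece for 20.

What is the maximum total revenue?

Let best[k] be the best obtainable value from length k. For each k, try every first piece i and keep the best of price[i] + best[k−i].
best[1] = 3
best[2] = max(3+3, 7+0) = 7
best[3] = max(3+7, 7+3, 12+0) = 12
best[4] = max(3+12, 7+7, 12+3, 25+0) = 25
best[5] = max(3+25, 7+12, 12+7, 25+3, 32+0) = 32
best[6] = max(3+32, 7+25, 12+12, 25+7, 32+3, 19+0) = 35
best[7] = max(3+35, 7+32, 12+25, …, 19+3, 20+0) = 39
One optimal cutting: 5 + 2 → 32 + 7 = 39.

39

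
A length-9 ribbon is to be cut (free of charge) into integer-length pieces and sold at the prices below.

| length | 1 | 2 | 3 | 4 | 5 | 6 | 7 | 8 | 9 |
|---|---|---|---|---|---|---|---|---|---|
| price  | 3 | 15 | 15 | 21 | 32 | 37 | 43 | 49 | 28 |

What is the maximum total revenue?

Consider every possible first cut. r[k] is the best of p[i]+r[k−i] over all sellable i≤k.
r[1] = 3
r[2] = max(3+3, 15+0) = 15
r[3] = max(3+15, 15+3, 15+0) = 18
r[4] = max(3+18, 15+15, 15+3, 21+0) = 30
r[5] = max(3+30, 15+18, 15+15, 21+3, 32+0) = 33
r[6] = max(3+33, 15+30, 15+18, 21+15, 32+3, 37+0) = 45
r[7] = max(3+45, 15+33, 15+30, …, 37+3, 43+0) = 48
r[8] = max(3+48, 15+45, 15+33, …, 43+3, 49+0) = 60
r[9] = max(3+60, 15+48, 15+45, …, 49+3, 28+0) = 63
One optimal cutting: 2 + 2 + 2 + 2 + 1 → ¢15 + ¢15 + ¢15 + ¢15 + ¢3 = ¢63.

63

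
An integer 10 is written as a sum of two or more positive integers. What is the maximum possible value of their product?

36

Fill P[k] for k=2..10: at each k try every first piece i and multiply by the better of (k−i) uncut or P[k−i].
P[2] = 1·max(1,0) = 1·1 = 1
P[3] = 1·max(2,1) = 1·2 = 2
P[4] = 2·max(2,1) = 2·2 = 4
P[5] = 2·max(3,2) = 2·3 = 6
P[6] = 3·max(3,2) = 3·3 = 9
P[7] = 2·max(5,6) = 2·6 = 12
P[8] = 2·max(6,9) = 2·9 = 18
P[9] = 3·max(6,9) = 3·9 = 27
P[10] = 2·max(8,18) = 2·18 = 36
One optimal split: 3 + 3 + 2 + 2; product 3·3·2·2 = 36.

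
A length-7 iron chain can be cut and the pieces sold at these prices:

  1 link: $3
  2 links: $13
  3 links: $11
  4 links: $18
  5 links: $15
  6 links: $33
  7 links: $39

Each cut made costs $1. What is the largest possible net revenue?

39

Build v[k] bottom-up: v[k] = max over allowed piece i of (p[i] + v[k−i]) − 1 per cut.
v[1] = 3
v[2] = 13
v[3] = 15  (first piece 1, then v[2]=13)
v[4] = 25  (first piece 2, then v[2]=13)
v[5] = 27  (first piece 1, then v[4]=25)
v[6] = 37  (first piece 2, then v[4]=25)
v[7] = 39  (first piece 1, then v[6]=37)
One optimal plan: pieces 2 + 2 + 2 + 1 (3 cuts) → $42 − $3 = $39.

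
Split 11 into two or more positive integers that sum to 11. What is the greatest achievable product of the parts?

54

Fill m[k] for k=2..11: at each k try every first piece i and multiply by the better of (k−i) uncut or m[k−i].
m[2] = 1*max(1,0) = 1*1 = 1
m[3] = 1*max(2,1) = 1*2 = 2
m[4] = 2*max(2,1) = 2*2 = 4
m[5] = 2*max(3,2) = 2*3 = 6
m[6] = 3*max(3,2) = 3*3 = 9
m[7] = 2*max(5,6) = 2*6 = 12
m[8] = 2*max(6,9) = 2*9 = 18
m[9] = 3*max(6,9) = 3*9 = 27
m[10] = 2*max(8,18) = 2*18 = 36
m[11] = 2*max(9,27) = 2*27 = 54
One optimal split: 3 + 3 + 3 + 2; product 3*3*3*2 = 54.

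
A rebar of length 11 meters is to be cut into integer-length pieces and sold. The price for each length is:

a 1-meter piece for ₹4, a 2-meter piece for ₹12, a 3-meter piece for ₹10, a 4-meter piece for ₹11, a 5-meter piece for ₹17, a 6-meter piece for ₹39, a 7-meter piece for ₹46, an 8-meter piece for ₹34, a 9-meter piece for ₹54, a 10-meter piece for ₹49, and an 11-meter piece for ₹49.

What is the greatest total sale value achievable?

70

Let best[k] be the best obtainable value from length k. For each k, try every first piece i and keep the best of price[i] + best[k−i].
best[1] = 4
best[2] = 12
best[3] = 16  (first piece 1, then best[2]=12)
best[4] = 24  (first piece 2, then best[2]=12)
best[5] = 28  (first piece 1, then best[4]=24)
best[6] = 39
best[7] = 46
best[8] = 51  (first piece 2, then best[6]=39)
best[9] = 58  (first piece 2, then best[7]=46)
best[10] = 63  (first piece 2, then best[8]=51)
best[11] = 70  (first piece 2, then best[9]=58)
One optimal cutting: 7 + 2 + 2 → ₹46 + ₹12 + ₹12 = ₹70.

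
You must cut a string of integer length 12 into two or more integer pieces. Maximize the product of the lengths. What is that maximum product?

81

Fill m[k] for k=2..12: at each k try every first piece i and multiply by the better of (k−i) uncut or m[k−i].
m[2] = 1*max(1,0) = 1*1 = 1
m[3] = 1*max(2,1) = 1*2 = 2
m[4] = 2*max(2,1) = 2*2 = 4
m[5] = 2*max(3,2) = 2*3 = 6
m[6] = 3*max(3,2) = 3*3 = 9
m[7] = 2*max(5,6) = 2*6 = 12
m[8] = 2*max(6,9) = 2*9 = 18
m[9] = 3*max(6,9) = 3*9 = 27
m[10] = 2*max(8,18) = 2*18 = 36
m[11] = 2*max(9,27) = 2*27 = 54
m[12] = 3*max(9,27) = 3*27 = 81
One optimal split: 3 + 3 + 3 + 3; product 3*3*3*3 = 81.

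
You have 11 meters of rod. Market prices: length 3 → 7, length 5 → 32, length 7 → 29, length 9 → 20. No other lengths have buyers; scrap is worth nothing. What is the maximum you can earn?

Build r[k] bottom-up: r[k] = max over allowed piece i of (p[i] + r[k−i]).
r[1] = 0
r[2] = 0
r[3] = 7
r[4] = 7
r[5] = max(7+0, 32+0) = 32
r[6] = max(7+7, 32+0) = 32
r[7] = max(7+7, 32+0, 29+0) = 32
r[8] = max(7+32, 32+7, 29+0) = 39
r[9] = max(7+32, 32+7, 29+0, 20+0) = 39
r[10] = max(7+32, 32+32, 29+7, 20+0) = 64
r[11] = max(7+39, 32+32, 29+7, 20+0) = 64
One optimal cutting: pieces 5 + 5 with 1 meter of scrap → 64.

64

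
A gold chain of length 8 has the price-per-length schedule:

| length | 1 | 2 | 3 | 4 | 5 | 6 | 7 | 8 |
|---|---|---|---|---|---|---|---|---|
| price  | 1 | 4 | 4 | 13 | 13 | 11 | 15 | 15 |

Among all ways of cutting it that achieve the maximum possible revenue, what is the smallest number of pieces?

Consider every possible first cut. r[k] is the best of p[i]+r[k−i] over all sellable i≤k.
r[1] = 1
r[2] = max(1+1, 4+0) = 4
r[3] = max(1+4, 4+1, 4+0) = 5
r[4] = max(1+5, 4+4, 4+1, 13+0) = 13
r[5] = max(1+13, 4+5, 4+4, 13+1, 13+0) = 14
r[6] = max(1+14, 4+13, 4+5, 13+4, 13+1, 11+0) = 17
r[7] = max(1+17, 4+14, 4+13, …, 11+1, 15+0) = 18
r[8] = max(1+18, 4+17, 4+14, …, 15+1, 15+0) = 26
Maximum revenue is $26.
Now minimize piece count subject to staying optimal: for each k, pieces[k] = 1 + min over i with p[i]+r[k−i]=r[k] of pieces[k−i].
pieces[5] = 2
pieces[6] = 2
pieces[7] = 3
pieces[8] = 2

2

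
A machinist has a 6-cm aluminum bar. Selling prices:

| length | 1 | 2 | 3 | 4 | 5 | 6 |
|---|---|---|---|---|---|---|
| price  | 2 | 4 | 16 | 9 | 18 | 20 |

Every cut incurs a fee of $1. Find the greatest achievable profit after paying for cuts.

Let net[k] be the best obtainable value from length k. For each k, try every first piece i and keep the best of price[i] + net[k−i] minus the 1 cut fee when i<k.
net[1] = 2
net[2] = 4
net[3] = 16
net[4] = 17  (first piece 1, then net[3]=16)
net[5] = 19  (first piece 2, then net[3]=16)
net[6] = 31  (first piece 3, then net[3]=16)
One optimal plan: pieces 3 + 3 (1 cut) → $32 − $1 = $31.

31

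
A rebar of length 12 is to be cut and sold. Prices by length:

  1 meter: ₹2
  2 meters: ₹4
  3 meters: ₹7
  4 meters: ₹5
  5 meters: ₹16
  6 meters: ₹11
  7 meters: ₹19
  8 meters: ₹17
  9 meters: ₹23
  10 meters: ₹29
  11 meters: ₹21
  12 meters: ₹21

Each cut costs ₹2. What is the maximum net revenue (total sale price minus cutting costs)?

Let v[k] be the best obtainable value from length k. For each k, try every first piece i and keep the best of price[i] + v[k−i] minus the 2 cut fee when i<k.
v[1] = 2
v[2] = max(2+2-2, 4+0) = 4
v[3] = max(2+4-2, 4+2-2, 7+0) = 7
v[4] = max(2+7-2, 4+4-2, 7+2-2, 5+0) = 7
v[5] = max(2+7-2, 4+7-2, 7+4-2, 5+2-2, 16+0) = 16
v[6] = max(2+16-2, 4+7-2, 7+7-2, 5+4-2, 16+2-2, 11+0) = 16
v[7] = max(2+16-2, 4+16-2, 7+7-2, …, 11+2-2, 19+0) = 19
v[8] = max(2+19-2, 4+16-2, 7+16-2, …, 19+2-2, 17+0) = 21
v[9] = max(2+21-2, 4+19-2, 7+16-2, …, 17+2-2, 23+0) = 23
v[10] = max(2+23-2, 4+21-2, 7+19-2, …, 23+2-2, 29+0) = 30
v[11] = max(2+30-2, 4+23-2, 7+21-2, …, 29+2-2, 21+0) = 30
v[12] = max(2+30-2, 4+30-2, 7+23-2, …, 21+2-2, 21+0) = 33
One optimal plan: pieces 7 + 5 (1 cut) → ₹35 − ₹2 = ₹33.

33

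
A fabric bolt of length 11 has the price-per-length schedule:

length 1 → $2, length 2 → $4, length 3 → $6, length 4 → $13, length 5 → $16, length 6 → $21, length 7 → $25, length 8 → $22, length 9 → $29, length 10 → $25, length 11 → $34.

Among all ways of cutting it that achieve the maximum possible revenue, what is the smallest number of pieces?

2

Consider every possible first cut. r[k] is the best of p[i]+r[k−i] over all sellable i≤k.
r[1] = 2
r[2] = max(2+2, 4+0) = 4
r[3] = max(2+4, 4+2, 6+0) = 6
r[4] = max(2+6, 4+4, 6+2, 13+0) = 13
r[5] = max(2+13, 4+6, 6+4, 13+2, 16+0) = 16
r[6] = max(2+16, 4+13, 6+6, 13+4, 16+2, 21+0) = 21
r[7] = max(2+21, 4+16, 6+13, …, 21+2, 25+0) = 25
r[8] = max(2+25, 4+21, 6+16, …, 25+2, 22+0) = 27
r[9] = max(2+27, 4+25, 6+21, …, 22+2, 29+0) = 29
r[10] = max(2+29, 4+27, 6+25, …, 29+2, 25+0) = 34
r[11] = max(2+34, 4+29, 6+27, …, 25+2, 34+0) = 38
Maximum revenue is $38.
Now minimize piece count subject to staying optimal: for each k, pieces[k] = 1 + min over i with p[i]+r[k−i]=r[k] of pieces[k−i].
pieces[8] = 2
pieces[9] = 1
pieces[10] = 2
pieces[11] = 2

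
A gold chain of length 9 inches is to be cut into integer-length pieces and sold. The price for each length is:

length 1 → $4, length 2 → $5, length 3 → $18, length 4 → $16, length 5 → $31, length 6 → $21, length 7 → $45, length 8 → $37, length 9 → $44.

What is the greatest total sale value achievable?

Let R[k] be the best obtainable value from length k. For each k, try every first piece i and keep the best of price[i] + R[k−i].
R[1] = 4
R[2] = max(4+4, 5+0) = 8
R[3] = max(4+8, 5+4, 18+0) = 18
R[4] = max(4+18, 5+8, 18+4, 16+0) = 22
R[5] = max(4+22, 5+18, 18+8, 16+4, 31+0) = 31
R[6] = max(4+31, 5+22, 18+18, 16+8, 31+4, 21+0) = 36
R[7] = max(4+36, 5+31, 18+22, …, 21+4, 45+0) = 45
R[8] = max(4+45, 5+36, 18+31, …, 45+4, 37+0) = 49
R[9] = max(4+49, 5+45, 18+36, …, 37+4, 44+0) = 54
One optimal cutting: 3 + 3 + 3 → $18 + $18 + $18 = $54.

54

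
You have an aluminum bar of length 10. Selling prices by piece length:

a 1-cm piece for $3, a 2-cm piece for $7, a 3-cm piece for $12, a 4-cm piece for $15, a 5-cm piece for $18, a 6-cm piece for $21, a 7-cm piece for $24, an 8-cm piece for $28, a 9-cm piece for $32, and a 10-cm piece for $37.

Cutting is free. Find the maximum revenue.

Let r[k] be the best obtainable value from length k. For each k, try every first piece i and keep the best of price[i] + r[k−i].
r[1] = 3
r[2] = 7
r[3] = 12
r[4] = 15  (first piece 1, then r[3]=12)
r[5] = 19  (first piece 2, then r[3]=12)
r[6] = 24  (first piece 3, then r[3]=12)
r[7] = 27  (first piece 1, then r[6]=24)
r[8] = 31  (first piece 2, then r[6]=24)
r[9] = 36  (first piece 3, then r[6]=24)
r[10] = 39  (first piece 1, then r[9]=36)
One optimal cutting: 3 + 3 + 3 + 1 → $12 + $12 + $12 + $3 = $39.

39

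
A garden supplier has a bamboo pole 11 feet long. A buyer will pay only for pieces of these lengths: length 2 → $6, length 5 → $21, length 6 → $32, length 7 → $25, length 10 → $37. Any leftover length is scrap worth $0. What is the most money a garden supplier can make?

Build r[k] bottom-up: r[k] = max over allowed piece i of (p[i] + r[k−i]).
r[1] = 0
r[2] = 6
r[3] = 6
r[4] = 12  (first piece 2, then r[2]=6)
r[5] = max(6+6, 21+0) = 21
r[6] = max(6+12, 21+0, 32+0) = 32
r[7] = max(6+21, 21+6, 32+0, 25+0) = 32
r[8] = max(6+32, 21+6, 32+6, 25+0) = 38
r[9] = max(6+32, 21+12, 32+6, 25+6) = 38
r[10] = max(6+38, 21+21, 32+12, 25+6, 37+0) = 44
r[11] = max(6+38, 21+32, 32+21, 25+12, 37+0) = 53
One optimal cutting: 6 + 5 → $53.

53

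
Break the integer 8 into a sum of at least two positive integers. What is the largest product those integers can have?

18

Fill P[k] for k=2..8: at each k try every first piece i and multiply by the better of (k−i) uncut or P[k−i].
P[2] = 1×max(1,0) = 1×1 = 1
P[3] = 1×max(2,1) = 1×2 = 2
P[4] = 2×max(2,1) = 2×2 = 4
P[5] = 2×max(3,2) = 2×3 = 6
P[6] = 3×max(3,2) = 3×3 = 9
P[7] = 2×max(5,6) = 2×6 = 12
P[8] = 2×max(6,9) = 2×9 = 18
One optimal split: 3 + 3 + 2; product 3×3×2 = 18.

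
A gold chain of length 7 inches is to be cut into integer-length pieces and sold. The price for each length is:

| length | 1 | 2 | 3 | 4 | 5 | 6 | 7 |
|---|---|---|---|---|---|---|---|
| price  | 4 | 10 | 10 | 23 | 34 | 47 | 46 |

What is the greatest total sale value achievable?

Consider every possible first cut. best[k] is the best of p[i]+best[k−i] over all sellable i≤k.
best[1] = 4
best[2] = 10
best[3] = 14  (first piece 1, then best[2]=10)
best[4] = 23
best[5] = 34
best[6] = 47
best[7] = 51  (first piece 1, then best[6]=47)
One optimal cutting: 6 + 1 → $47 + $4 = $51.

51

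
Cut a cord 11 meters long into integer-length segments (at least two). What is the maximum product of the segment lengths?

54

Fill f[k] for k=2..11: at each k try every first piece i and multiply by the better of (k−i) uncut or f[k−i].
Small cases: f[2]=1, f[3]=2, f[4]=4, f[5]=6, f[6]=9.
f[7] = max(1*9, 2*6, 3*4, 4*3, 5*2, 6*1) = 12
f[8] = max(1*12, 2*9, 3*6, …, 6*2, 7*1) = 18
f[9] = max(1*18, 2*12, 3*9, …, 7*2, 8*1) = 27
f[10] = max(1*27, 2*18, 3*12, …, 8*2, 9*1) = 36
f[11] = max(1*36, 2*27, 3*18, …, 9*2, 10*1) = 54
One optimal split: 3 + 3 + 3 + 2; product 3*3*3*2 = 54.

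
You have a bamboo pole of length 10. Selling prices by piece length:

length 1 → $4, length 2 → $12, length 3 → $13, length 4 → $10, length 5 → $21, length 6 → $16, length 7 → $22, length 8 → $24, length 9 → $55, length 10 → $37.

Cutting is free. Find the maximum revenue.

Let R[k] be the best obtainable value from length k. For each k, try every first piece i and keep the best of price[i] + R[k−i].
R[1] = 4
R[2] = max(4+4, 12+0) = 12
R[3] = max(4+12, 12+4, 13+0) = 16
R[4] = max(4+16, 12+12, 13+4, 10+0) = 24
R[5] = max(4+24, 12+16, 13+12, 10+4, 21+0) = 28
R[6] = max(4+28, 12+24, 13+16, 10+12, 21+4, 16+0) = 36
R[7] = max(4+36, 12+28, 13+24, …, 16+4, 22+0) = 40
R[8] = max(4+40, 12+36, 13+28, …, 22+4, 24+0) = 48
R[9] = max(4+48, 12+40, 13+36, …, 24+4, 55+0) = 55
R[10] = max(4+55, 12+48, 13+40, …, 55+4, 37+0) = 60
One optimal cutting: 2 + 2 + 2 + 2 + 2 → $12 + $12 + $12 + $12 + $12 = $60.

60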